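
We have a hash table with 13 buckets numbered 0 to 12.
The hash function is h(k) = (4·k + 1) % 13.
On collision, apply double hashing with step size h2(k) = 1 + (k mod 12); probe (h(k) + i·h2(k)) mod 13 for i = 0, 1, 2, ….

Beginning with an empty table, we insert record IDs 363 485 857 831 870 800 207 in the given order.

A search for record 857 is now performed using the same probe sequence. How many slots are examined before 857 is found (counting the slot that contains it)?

363: h=10 → slot 10
485: h=4 → slot 4
857: h=10, h2=6, probe 10,3 → slot 3
831: h=10, h2=4, probe 10,1 → slot 1
870: h=10, h2=7, probe 10,4,11 → slot 11
800: h=3, h2=9, probe 3,12 → slot 12
207: h=10, h2=4, probe 10,1,5 → slot 5
Table: [—, 831, —, 857, 485, 207, —, —, —, —, 363, 870, 800]
Lookup 857: h=10, h2=6, probe 10,3 → found at 3.

2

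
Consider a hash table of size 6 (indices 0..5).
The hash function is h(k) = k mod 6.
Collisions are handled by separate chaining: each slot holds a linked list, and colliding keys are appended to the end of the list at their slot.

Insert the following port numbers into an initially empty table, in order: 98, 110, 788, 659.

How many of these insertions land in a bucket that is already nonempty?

2

Insert 98: h=2, bucket 2 empty → new chain.
Insert 110: h=2, bucket 2 nonempty → append to chain.
Insert 788: h=2, bucket 2 nonempty → append to chain.
Insert 659: h=5, bucket 5 empty → new chain.
Final buckets:
0: -
1: -
2: 98 -> 110 -> 788
3: -
4: -
5: 659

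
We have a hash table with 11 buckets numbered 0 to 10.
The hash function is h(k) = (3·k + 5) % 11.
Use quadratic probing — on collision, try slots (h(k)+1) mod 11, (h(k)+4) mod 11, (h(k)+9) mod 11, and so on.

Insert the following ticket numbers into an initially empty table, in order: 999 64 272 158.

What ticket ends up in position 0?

64

Insert 999: h=10, slot 10 empty => index 10.
Insert 64: h=10, slot 10 occupied => index 0.
Insert 272: h=7, slot 7 empty => index 7.
Insert 158: h=6, slot 6 empty => index 6.
Table: [64, -, -, -, -, -, 158, 272, -, -, 999]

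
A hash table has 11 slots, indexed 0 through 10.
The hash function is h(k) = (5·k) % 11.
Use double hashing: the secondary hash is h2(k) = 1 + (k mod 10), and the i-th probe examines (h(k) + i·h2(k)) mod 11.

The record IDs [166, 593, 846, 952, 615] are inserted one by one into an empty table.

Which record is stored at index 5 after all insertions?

166 hashes to 5; slot 5 is free → place at 5.
593 hashes to 6; slot 6 is free → place at 6.
846 hashes to 6, h2=7; 6 taken → place at 2.
952 hashes to 8; slot 8 is free → place at 8.
615 hashes to 6, h2=6; 6 taken → place at 1.
Table: [_, 615, 846, _, _, 166, 593, _, 952, _, _]

166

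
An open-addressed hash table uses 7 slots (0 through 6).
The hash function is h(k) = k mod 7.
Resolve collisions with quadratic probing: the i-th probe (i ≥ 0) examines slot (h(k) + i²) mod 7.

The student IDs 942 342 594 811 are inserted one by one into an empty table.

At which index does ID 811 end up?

942 hashes to 4; slot 4 is free => place at 4.
342 hashes to 6; slot 6 is free => place at 6.
594 hashes to 6; 6 taken => place at 0.
811 hashes to 6; 6,0 taken => place at 3.
Table: [594, _, _, 811, 942, _, 342]

3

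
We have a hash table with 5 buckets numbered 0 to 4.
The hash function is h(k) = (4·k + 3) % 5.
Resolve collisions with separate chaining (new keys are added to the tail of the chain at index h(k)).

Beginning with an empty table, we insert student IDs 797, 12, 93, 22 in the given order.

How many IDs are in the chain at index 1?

Insert 797: h=1, bucket 1 empty -> new chain.
Insert 12: h=1, bucket 1 nonempty -> append to chain.
Insert 93: h=0, bucket 0 empty -> new chain.
Insert 22: h=1, bucket 1 nonempty -> append to chain.
Final buckets:
0: 93
1: 797 -> 12 -> 22
2: _
3: _
4: _

3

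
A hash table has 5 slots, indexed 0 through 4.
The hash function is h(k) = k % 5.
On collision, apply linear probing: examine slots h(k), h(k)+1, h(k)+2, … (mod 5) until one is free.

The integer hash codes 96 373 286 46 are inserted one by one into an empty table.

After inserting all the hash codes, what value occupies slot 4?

Insert 96: h=1, slot 1 empty -> index 1.
Insert 373: h=3, slot 3 empty -> index 3.
Insert 286: h=1, slot 1 occupied -> index 2.
Insert 46: h=1, slots 1,2,3 occupied -> index 4.
Table: [-, 96, 286, 373, 46]

46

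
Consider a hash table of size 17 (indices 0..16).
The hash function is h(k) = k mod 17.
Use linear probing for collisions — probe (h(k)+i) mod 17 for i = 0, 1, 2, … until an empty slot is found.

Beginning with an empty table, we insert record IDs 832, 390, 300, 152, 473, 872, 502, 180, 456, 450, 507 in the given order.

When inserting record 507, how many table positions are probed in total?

832 hashes to 16; slot 16 is free -> place at 16.
390 hashes to 16; 16 taken -> place at 0.
300 hashes to 11; slot 11 is free -> place at 11.
152 hashes to 16; 16,0 taken -> place at 1.
473 hashes to 14; slot 14 is free -> place at 14.
872 hashes to 5; slot 5 is free -> place at 5.
502 hashes to 9; slot 9 is free -> place at 9.
180 hashes to 10; slot 10 is free -> place at 10.
456 hashes to 14; 14 taken -> place at 15.
450 hashes to 8; slot 8 is free -> place at 8.
507 hashes to 14; 14,15,16,0,1 taken -> place at 2.
Table: [390, 152, 507, ∅, ∅, 872, ∅, ∅, 450, 502, 180, 300, ∅, ∅, 473, 456, 832]

6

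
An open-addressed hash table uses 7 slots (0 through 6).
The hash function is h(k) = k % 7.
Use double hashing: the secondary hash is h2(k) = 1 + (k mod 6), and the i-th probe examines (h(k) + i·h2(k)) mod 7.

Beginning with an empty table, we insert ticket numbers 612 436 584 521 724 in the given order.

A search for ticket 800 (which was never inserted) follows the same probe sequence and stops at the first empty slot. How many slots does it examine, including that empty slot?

Insert 612: h=3, slot 3 empty -> index 3.
Insert 436: h=2, slot 2 empty -> index 2.
Insert 584: h=3, h2=3, slot 3 occupied -> index 6.
Insert 521: h=3, h2=6, slots 3,2 occupied -> index 1.
Insert 724: h=3, h2=5, slots 3,1,6 occupied -> index 4.
Table: [_, 521, 436, 612, 724, _, 584]
Lookup 800: h=2, h2=3, probe 2,5 → slot 5 empty, not found.

2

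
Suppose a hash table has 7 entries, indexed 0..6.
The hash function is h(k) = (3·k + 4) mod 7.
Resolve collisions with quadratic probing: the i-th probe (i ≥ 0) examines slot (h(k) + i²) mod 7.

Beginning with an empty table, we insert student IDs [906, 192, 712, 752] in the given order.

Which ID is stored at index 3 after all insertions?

906 hashes to 6; slot 6 is free => place at 6.
192 hashes to 6; 6 taken => place at 0.
712 hashes to 5; slot 5 is free => place at 5.
752 hashes to 6; 6,0 taken => place at 3.
Table: [192, _, _, 752, _, 712, 906]

752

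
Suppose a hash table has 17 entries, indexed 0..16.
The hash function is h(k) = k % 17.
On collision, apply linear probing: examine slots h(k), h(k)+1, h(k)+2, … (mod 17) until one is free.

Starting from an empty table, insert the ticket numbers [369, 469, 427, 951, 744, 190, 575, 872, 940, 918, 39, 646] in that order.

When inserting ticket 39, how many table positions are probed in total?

Insert 369: h=12, slot 12 empty → index 12.
Insert 469: h=10, slot 10 empty → index 10.
Insert 427: h=2, slot 2 empty → index 2.
Insert 951: h=16, slot 16 empty → index 16.
Insert 744: h=13, slot 13 empty → index 13.
Insert 190: h=3, slot 3 empty → index 3.
Insert 575: h=14, slot 14 empty → index 14.
Insert 872: h=5, slot 5 empty → index 5.
Insert 940: h=5, slot 5 occupied → index 6.
Insert 918: h=0, slot 0 empty → index 0.
Insert 39: h=5, slots 5,6 occupied → index 7.
Insert 646: h=0, slot 0 occupied → index 1.
Table: [918, 646, 427, 190, —, 872, 940, 39, —, —, 469, —, 369, 744, 575, —, 951]

3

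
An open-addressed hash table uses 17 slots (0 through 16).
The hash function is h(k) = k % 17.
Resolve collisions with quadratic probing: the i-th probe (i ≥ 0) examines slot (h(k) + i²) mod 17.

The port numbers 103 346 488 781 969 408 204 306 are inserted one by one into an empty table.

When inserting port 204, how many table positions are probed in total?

103 hashes to 1; slot 1 is free → place at 1.
346 hashes to 6; slot 6 is free → place at 6.
488 hashes to 12; slot 12 is free → place at 12.
781 hashes to 16; slot 16 is free → place at 16.
969 hashes to 0; slot 0 is free → place at 0.
408 hashes to 0; 0,1 taken → place at 4.
204 hashes to 0; 0,1,4 taken → place at 9.
306 hashes to 0; 0,1,4,9,16 taken → place at 8.
Table: [969, 103, —, —, 408, —, 346, —, 306, 204, —, —, 488, —, —, —, 781]

4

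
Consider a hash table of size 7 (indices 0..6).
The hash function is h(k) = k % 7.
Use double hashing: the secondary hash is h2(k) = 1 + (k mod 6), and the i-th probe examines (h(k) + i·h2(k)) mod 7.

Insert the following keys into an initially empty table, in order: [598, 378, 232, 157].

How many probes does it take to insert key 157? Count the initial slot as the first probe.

598: h=3 → slot 3
378: h=0 → slot 0
232: h=1 → slot 1
157: h=3, h2=2, probe 3,5 → slot 5
Table: [378, 232, -, 598, -, 157, -]

2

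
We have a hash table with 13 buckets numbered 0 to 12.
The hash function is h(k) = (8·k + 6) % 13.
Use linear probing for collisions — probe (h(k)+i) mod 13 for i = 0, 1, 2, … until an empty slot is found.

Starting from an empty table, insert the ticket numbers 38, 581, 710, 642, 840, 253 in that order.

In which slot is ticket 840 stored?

38: h=11 -> slot 11
581: h=0 -> slot 0
710: h=5 -> slot 5
642: h=7 -> slot 7
840: h=5, probe 5,6 -> slot 6
253: h=2 -> slot 2
Table: [581, ., 253, ., ., 710, 840, 642, ., ., ., 38, .]

6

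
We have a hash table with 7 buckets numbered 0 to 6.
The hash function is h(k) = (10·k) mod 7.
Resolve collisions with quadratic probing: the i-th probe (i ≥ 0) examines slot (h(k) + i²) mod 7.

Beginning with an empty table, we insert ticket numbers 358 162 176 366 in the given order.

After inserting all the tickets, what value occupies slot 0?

358: h=3 → slot 3
162: h=3, probe 3,4 → slot 4
176: h=3, probe 3,4,0 → slot 0
366: h=6 → slot 6
Table: [176, -, -, 358, 162, -, 366]

176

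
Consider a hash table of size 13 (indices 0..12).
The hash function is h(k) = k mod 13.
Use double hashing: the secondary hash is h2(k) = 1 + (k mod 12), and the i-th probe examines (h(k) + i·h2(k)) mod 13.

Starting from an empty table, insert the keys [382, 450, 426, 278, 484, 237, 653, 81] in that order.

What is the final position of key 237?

382: h=5 -> slot 5
450: h=8 -> slot 8
426: h=10 -> slot 10
278: h=5, h2=3, probe 5,8,11 -> slot 11
484: h=3 -> slot 3
237: h=3, h2=10, probe 3,0 -> slot 0
653: h=3, h2=6, probe 3,9 -> slot 9
81: h=3, h2=10, probe 3,0,10,7 -> slot 7
Table: [237, —, —, 484, —, 382, —, 81, 450, 653, 426, 278, —]

0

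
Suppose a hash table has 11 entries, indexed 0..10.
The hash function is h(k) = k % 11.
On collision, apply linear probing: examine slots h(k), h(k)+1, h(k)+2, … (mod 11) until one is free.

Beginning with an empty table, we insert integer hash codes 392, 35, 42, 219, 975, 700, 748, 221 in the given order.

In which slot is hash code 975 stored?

8

Insert 392: h=7, slot 7 empty -> index 7.
Insert 35: h=2, slot 2 empty -> index 2.
Insert 42: h=9, slot 9 empty -> index 9.
Insert 219: h=10, slot 10 empty -> index 10.
Insert 975: h=7, slot 7 occupied -> index 8.
Insert 700: h=7, slots 7,8,9,10 occupied -> index 0.
Insert 748: h=0, slot 0 occupied -> index 1.
Insert 221: h=1, slots 1,2 occupied -> index 3.
Table: [700, 748, 35, 221, -, -, -, 392, 975, 42, 219]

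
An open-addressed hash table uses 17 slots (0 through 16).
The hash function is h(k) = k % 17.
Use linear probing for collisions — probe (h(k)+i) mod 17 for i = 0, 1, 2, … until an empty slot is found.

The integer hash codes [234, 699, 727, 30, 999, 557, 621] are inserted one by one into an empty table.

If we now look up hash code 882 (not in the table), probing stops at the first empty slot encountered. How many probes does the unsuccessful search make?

234: h=13 -> slot 13
699: h=2 -> slot 2
727: h=13, probe 13,14 -> slot 14
30: h=13, probe 13,14,15 -> slot 15
999: h=13, probe 13,14,15,16 -> slot 16
557: h=13, probe 13,14,15,16,0 -> slot 0
621: h=9 -> slot 9
Table: [557, —, 699, —, —, —, —, —, —, 621, —, —, —, 234, 727, 30, 999]
Lookup 882: h=15, probe 15,16,0,1 → slot 1 empty, not found.

4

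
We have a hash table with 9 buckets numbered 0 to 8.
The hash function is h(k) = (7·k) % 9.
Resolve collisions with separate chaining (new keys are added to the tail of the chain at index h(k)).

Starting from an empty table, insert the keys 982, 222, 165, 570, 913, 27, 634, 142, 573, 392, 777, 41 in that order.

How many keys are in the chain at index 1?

2

Insert 982: h=7, bucket 7 empty → new chain.
Insert 222: h=6, bucket 6 empty → new chain.
Insert 165: h=3, bucket 3 empty → new chain.
Insert 570: h=3, bucket 3 nonempty → append to chain.
Insert 913: h=1, bucket 1 empty → new chain.
Insert 27: h=0, bucket 0 empty → new chain.
Insert 634: h=1, bucket 1 nonempty → append to chain.
Insert 142: h=4, bucket 4 empty → new chain.
Insert 573: h=6, bucket 6 nonempty → append to chain.
Insert 392: h=8, bucket 8 empty → new chain.
Insert 777: h=3, bucket 3 nonempty → append to chain.
Insert 41: h=8, bucket 8 nonempty → append to chain.
Final buckets:
0: 27
1: 913 -> 634
2: _
3: 165 -> 570 -> 777
4: 142
5: _
6: 222 -> 573
7: 982
8: 392 -> 41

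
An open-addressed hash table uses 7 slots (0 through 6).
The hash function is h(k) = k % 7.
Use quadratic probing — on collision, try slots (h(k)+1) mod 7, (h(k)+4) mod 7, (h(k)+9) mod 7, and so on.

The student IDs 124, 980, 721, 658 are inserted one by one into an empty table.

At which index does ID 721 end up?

Insert 124: h=5, slot 5 empty → index 5.
Insert 980: h=0, slot 0 empty → index 0.
Insert 721: h=0, slot 0 occupied → index 1.
Insert 658: h=0, slots 0,1 occupied → index 4.
Table: [980, 721, —, —, 658, 124, —]

1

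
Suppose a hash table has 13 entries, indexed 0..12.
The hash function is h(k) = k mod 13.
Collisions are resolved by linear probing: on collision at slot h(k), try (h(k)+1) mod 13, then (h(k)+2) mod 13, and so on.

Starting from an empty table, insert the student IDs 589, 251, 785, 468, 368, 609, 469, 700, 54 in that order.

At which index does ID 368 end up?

Insert 589: h=4, slot 4 empty => index 4.
Insert 251: h=4, slot 4 occupied => index 5.
Insert 785: h=5, slot 5 occupied => index 6.
Insert 468: h=0, slot 0 empty => index 0.
Insert 368: h=4, slots 4,5,6 occupied => index 7.
Insert 609: h=11, slot 11 empty => index 11.
Insert 469: h=1, slot 1 empty => index 1.
Insert 700: h=11, slot 11 occupied => index 12.
Insert 54: h=2, slot 2 empty => index 2.
Table: [468, 469, 54, _, 589, 251, 785, 368, _, _, _, 609, 700]

7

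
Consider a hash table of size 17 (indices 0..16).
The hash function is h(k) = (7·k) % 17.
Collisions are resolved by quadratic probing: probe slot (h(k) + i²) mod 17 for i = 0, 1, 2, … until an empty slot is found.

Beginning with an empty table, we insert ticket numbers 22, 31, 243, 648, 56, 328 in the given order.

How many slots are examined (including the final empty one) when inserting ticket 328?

22 hashes to 1; slot 1 is free => place at 1.
31 hashes to 13; slot 13 is free => place at 13.
243 hashes to 1; 1 taken => place at 2.
648 hashes to 14; slot 14 is free => place at 14.
56 hashes to 1; 1,2 taken => place at 5.
328 hashes to 1; 1,2,5 taken => place at 10.
Table: [_, 22, 243, _, _, 56, _, _, _, _, 328, _, _, 31, 648, _, _]

4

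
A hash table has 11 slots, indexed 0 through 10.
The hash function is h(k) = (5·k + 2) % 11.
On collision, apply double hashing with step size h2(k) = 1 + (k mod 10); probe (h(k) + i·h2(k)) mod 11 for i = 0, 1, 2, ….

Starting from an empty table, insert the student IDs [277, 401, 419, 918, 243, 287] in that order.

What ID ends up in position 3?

918

Insert 277: h=1, slot 1 empty -> index 1.
Insert 401: h=5, slot 5 empty -> index 5.
Insert 419: h=7, slot 7 empty -> index 7.
Insert 918: h=5, h2=9, slot 5 occupied -> index 3.
Insert 243: h=7, h2=4, slot 7 occupied -> index 0.
Insert 287: h=7, h2=8, slot 7 occupied -> index 4.
Table: [243, 277, —, 918, 287, 401, —, 419, —, —, —]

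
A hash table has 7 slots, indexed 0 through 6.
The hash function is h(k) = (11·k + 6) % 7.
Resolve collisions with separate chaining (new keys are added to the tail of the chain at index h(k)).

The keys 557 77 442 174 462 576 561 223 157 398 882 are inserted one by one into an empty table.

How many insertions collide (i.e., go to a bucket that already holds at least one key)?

557 -> bucket 1
77 -> bucket 6
442 -> bucket 3
174 -> bucket 2
462 -> bucket 6 (collision)
576 -> bucket 0
561 -> bucket 3 (collision)
223 -> bucket 2 (collision)
157 -> bucket 4
398 -> bucket 2 (collision)
882 -> bucket 6 (collision)
Final buckets:
0: 576
1: 557
2: 174 -> 223 -> 398
3: 442 -> 561
4: 157
5: -
6: 77 -> 462 -> 882

5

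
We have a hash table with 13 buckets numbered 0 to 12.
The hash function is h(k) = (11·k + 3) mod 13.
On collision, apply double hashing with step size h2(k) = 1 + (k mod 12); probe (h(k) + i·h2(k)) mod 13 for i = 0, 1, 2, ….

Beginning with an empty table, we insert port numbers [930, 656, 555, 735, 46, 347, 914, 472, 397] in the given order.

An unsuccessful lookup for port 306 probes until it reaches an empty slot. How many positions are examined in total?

930: h=2 => slot 2
656: h=4 => slot 4
555: h=11 => slot 11
735: h=2, h2=4, probe 2,6 => slot 6
46: h=2, h2=11, probe 2,0 => slot 0
347: h=11, h2=12, probe 11,10 => slot 10
914: h=8 => slot 8
472: h=8, h2=5, probe 8,0,5 => slot 5
397: h=2, h2=2, probe 2,4,6,8,10,12 => slot 12
Table: [46, -, 930, -, 656, 472, 735, -, 914, -, 347, 555, 397]
Lookup 306: h=2, h2=7, probe 2,9 → slot 9 empty, not found.

2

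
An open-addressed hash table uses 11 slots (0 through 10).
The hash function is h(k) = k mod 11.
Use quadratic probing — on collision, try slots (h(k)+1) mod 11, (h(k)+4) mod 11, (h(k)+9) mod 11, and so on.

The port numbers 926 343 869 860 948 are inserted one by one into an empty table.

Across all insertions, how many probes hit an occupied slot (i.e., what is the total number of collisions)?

7

926: h=2 -> slot 2
343: h=2, probe 2,3 -> slot 3
869: h=0 -> slot 0
860: h=2, probe 2,3,6 -> slot 6
948: h=2, probe 2,3,6,0,7 -> slot 7
Table: [869, ∅, 926, 343, ∅, ∅, 860, 948, ∅, ∅, ∅]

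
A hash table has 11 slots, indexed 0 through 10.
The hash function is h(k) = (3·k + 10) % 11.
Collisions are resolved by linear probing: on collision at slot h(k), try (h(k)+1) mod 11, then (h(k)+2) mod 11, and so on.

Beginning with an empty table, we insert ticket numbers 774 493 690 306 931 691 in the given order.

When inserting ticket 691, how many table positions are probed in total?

3

774: h=0 → slot 0
493: h=4 → slot 4
690: h=1 → slot 1
306: h=4, probe 4,5 → slot 5
931: h=9 → slot 9
691: h=4, probe 4,5,6 → slot 6
Table: [774, 690, ∅, ∅, 493, 306, 691, ∅, ∅, 931, ∅]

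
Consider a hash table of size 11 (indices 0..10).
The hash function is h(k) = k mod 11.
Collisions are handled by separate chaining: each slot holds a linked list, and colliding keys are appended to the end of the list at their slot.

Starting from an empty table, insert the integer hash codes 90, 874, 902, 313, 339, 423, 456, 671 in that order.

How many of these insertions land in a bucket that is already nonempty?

Insert 90: h=2, bucket 2 empty → new chain.
Insert 874: h=5, bucket 5 empty → new chain.
Insert 902: h=0, bucket 0 empty → new chain.
Insert 313: h=5, bucket 5 nonempty → append to chain.
Insert 339: h=9, bucket 9 empty → new chain.
Insert 423: h=5, bucket 5 nonempty → append to chain.
Insert 456: h=5, bucket 5 nonempty → append to chain.
Insert 671: h=0, bucket 0 nonempty → append to chain.
Final buckets:
0: 902 -> 671
1: _
2: 90
3: _
4: _
5: 874 -> 313 -> 423 -> 456
6: _
7: _
8: _
9: 339
10: _

4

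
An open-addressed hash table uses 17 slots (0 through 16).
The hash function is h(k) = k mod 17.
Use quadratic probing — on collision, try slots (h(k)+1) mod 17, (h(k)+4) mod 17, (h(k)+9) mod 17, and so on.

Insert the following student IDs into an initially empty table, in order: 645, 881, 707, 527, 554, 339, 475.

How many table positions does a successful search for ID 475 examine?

645: h=16 -> slot 16
881: h=14 -> slot 14
707: h=10 -> slot 10
527: h=0 -> slot 0
554: h=10, probe 10,11 -> slot 11
339: h=16, probe 16,0,3 -> slot 3
475: h=16, probe 16,0,3,8 -> slot 8
Table: [527, _, _, 339, _, _, _, _, 475, _, 707, 554, _, _, 881, _, 645]
Lookup 475: h=16, probe 16,0,3,8 → found at 8.

4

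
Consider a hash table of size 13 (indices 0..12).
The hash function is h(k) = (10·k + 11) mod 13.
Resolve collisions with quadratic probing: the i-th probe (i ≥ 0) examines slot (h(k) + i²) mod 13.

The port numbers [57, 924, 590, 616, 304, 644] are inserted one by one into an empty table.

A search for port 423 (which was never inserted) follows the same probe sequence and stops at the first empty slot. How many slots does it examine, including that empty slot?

2

57 hashes to 9; slot 9 is free → place at 9.
924 hashes to 8; slot 8 is free → place at 8.
590 hashes to 9; 9 taken → place at 10.
616 hashes to 9; 9,10 taken → place at 0.
304 hashes to 9; 9,10,0 taken → place at 5.
644 hashes to 3; slot 3 is free → place at 3.
Table: [616, -, -, 644, -, 304, -, -, 924, 57, 590, -, -]
Lookup 423: h=3, probe 3,4 → slot 4 empty, not found.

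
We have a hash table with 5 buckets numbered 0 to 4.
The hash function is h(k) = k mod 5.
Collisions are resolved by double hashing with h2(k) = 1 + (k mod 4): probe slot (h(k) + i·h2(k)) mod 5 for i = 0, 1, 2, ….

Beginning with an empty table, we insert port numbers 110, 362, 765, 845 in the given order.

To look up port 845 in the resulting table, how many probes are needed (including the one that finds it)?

4

110 hashes to 0; slot 0 is free -> place at 0.
362 hashes to 2; slot 2 is free -> place at 2.
765 hashes to 0, h2=2; 0,2 taken -> place at 4.
845 hashes to 0, h2=2; 0,2,4 taken -> place at 1.
Table: [110, 845, 362, -, 765]
Lookup 845: h=0, h2=2, probe 0,2,4,1 → found at 1.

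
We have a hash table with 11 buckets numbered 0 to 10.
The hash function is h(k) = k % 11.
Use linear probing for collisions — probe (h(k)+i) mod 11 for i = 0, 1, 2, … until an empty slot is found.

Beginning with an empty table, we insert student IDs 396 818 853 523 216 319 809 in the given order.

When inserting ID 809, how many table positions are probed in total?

Insert 396: h=0, slot 0 empty → index 0.
Insert 818: h=4, slot 4 empty → index 4.
Insert 853: h=6, slot 6 empty → index 6.
Insert 523: h=6, slot 6 occupied → index 7.
Insert 216: h=7, slot 7 occupied → index 8.
Insert 319: h=0, slot 0 occupied → index 1.
Insert 809: h=6, slots 6,7,8 occupied → index 9.
Table: [396, 319, ∅, ∅, 818, ∅, 853, 523, 216, 809, ∅]

4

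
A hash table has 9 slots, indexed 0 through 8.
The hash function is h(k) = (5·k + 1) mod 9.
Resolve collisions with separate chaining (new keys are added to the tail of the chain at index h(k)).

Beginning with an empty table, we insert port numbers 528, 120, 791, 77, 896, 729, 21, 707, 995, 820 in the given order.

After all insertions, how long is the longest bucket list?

4

Insert 528: h=4, bucket 4 empty -> new chain.
Insert 120: h=7, bucket 7 empty -> new chain.
Insert 791: h=5, bucket 5 empty -> new chain.
Insert 77: h=8, bucket 8 empty -> new chain.
Insert 896: h=8, bucket 8 nonempty -> append to chain.
Insert 729: h=1, bucket 1 empty -> new chain.
Insert 21: h=7, bucket 7 nonempty -> append to chain.
Insert 707: h=8, bucket 8 nonempty -> append to chain.
Insert 995: h=8, bucket 8 nonempty -> append to chain.
Insert 820: h=6, bucket 6 empty -> new chain.
Final buckets:
0: _
1: 729
2: _
3: _
4: 528
5: 791
6: 820
7: 120 -> 21
8: 77 -> 896 -> 707 -> 995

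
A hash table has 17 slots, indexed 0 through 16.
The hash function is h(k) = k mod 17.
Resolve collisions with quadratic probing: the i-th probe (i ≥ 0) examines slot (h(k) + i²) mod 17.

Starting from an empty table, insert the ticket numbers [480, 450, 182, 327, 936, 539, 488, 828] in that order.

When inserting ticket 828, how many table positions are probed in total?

5

Insert 480: h=4, slot 4 empty -> index 4.
Insert 450: h=8, slot 8 empty -> index 8.
Insert 182: h=12, slot 12 empty -> index 12.
Insert 327: h=4, slot 4 occupied -> index 5.
Insert 936: h=1, slot 1 empty -> index 1.
Insert 539: h=12, slot 12 occupied -> index 13.
Insert 488: h=12, slots 12,13 occupied -> index 16.
Insert 828: h=12, slots 12,13,16,4 occupied -> index 11.
Table: [_, 936, _, _, 480, 327, _, _, 450, _, _, 828, 182, 539, _, _, 488]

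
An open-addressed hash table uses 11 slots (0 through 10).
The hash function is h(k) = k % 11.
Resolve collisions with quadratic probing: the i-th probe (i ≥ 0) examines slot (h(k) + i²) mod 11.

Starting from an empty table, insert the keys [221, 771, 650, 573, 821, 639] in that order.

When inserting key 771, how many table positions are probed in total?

2

221 hashes to 1; slot 1 is free => place at 1.
771 hashes to 1; 1 taken => place at 2.
650 hashes to 1; 1,2 taken => place at 5.
573 hashes to 1; 1,2,5 taken => place at 10.
821 hashes to 7; slot 7 is free => place at 7.
639 hashes to 1; 1,2,5,10 taken => place at 6.
Table: [-, 221, 771, -, -, 650, 639, 821, -, -, 573]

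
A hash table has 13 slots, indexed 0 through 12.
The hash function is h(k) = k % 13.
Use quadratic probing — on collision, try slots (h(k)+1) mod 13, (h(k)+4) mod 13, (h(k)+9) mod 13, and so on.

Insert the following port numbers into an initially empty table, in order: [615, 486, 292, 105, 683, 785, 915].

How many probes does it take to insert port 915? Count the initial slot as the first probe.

5

Insert 615: h=4, slot 4 empty => index 4.
Insert 486: h=5, slot 5 empty => index 5.
Insert 292: h=6, slot 6 empty => index 6.
Insert 105: h=1, slot 1 empty => index 1.
Insert 683: h=7, slot 7 empty => index 7.
Insert 785: h=5, slots 5,6 occupied => index 9.
Insert 915: h=5, slots 5,6,9,1 occupied => index 8.
Table: [—, 105, —, —, 615, 486, 292, 683, 915, 785, —, —, —]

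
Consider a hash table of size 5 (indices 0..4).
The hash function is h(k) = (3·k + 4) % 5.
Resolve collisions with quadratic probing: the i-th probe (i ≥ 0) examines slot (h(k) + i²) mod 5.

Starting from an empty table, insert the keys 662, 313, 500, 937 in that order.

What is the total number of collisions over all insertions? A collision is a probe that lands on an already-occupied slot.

1

662: h=0 → slot 0
313: h=3 → slot 3
500: h=4 → slot 4
937: h=0, probe 0,1 → slot 1
Table: [662, 937, -, 313, 500]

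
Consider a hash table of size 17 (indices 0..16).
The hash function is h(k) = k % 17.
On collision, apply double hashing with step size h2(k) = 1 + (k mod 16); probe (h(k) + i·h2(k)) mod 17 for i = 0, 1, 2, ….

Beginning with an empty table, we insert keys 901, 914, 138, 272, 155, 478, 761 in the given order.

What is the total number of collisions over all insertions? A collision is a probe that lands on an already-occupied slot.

5

901: h=0 => slot 0
914: h=13 => slot 13
138: h=2 => slot 2
272: h=0, h2=1, probe 0,1 => slot 1
155: h=2, h2=12, probe 2,14 => slot 14
478: h=2, h2=15, probe 2,0,15 => slot 15
761: h=13, h2=10, probe 13,6 => slot 6
Table: [901, 272, 138, —, —, —, 761, —, —, —, —, —, —, 914, 155, 478, —]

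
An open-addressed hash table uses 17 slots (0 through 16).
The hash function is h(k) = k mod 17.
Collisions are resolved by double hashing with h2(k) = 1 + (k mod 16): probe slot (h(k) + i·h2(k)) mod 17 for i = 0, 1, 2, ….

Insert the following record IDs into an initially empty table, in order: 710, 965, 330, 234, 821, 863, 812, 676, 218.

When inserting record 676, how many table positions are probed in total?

3

Insert 710: h=13, slot 13 empty => index 13.
Insert 965: h=13, h2=6, slot 13 occupied => index 2.
Insert 330: h=7, slot 7 empty => index 7.
Insert 234: h=13, h2=11, slots 13,7 occupied => index 1.
Insert 821: h=5, slot 5 empty => index 5.
Insert 863: h=13, h2=16, slot 13 occupied => index 12.
Insert 812: h=13, h2=13, slot 13 occupied => index 9.
Insert 676: h=13, h2=5, slots 13,1 occupied => index 6.
Insert 218: h=14, slot 14 empty => index 14.
Table: [—, 234, 965, —, —, 821, 676, 330, —, 812, —, —, 863, 710, 218, —, —]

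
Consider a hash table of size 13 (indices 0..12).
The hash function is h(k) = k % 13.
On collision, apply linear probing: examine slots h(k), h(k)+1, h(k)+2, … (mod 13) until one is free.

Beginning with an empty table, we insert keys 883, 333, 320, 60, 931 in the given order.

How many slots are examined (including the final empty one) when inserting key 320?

2

Insert 883: h=12, slot 12 empty => index 12.
Insert 333: h=8, slot 8 empty => index 8.
Insert 320: h=8, slot 8 occupied => index 9.
Insert 60: h=8, slots 8,9 occupied => index 10.
Insert 931: h=8, slots 8,9,10 occupied => index 11.
Table: [_, _, _, _, _, _, _, _, 333, 320, 60, 931, 883]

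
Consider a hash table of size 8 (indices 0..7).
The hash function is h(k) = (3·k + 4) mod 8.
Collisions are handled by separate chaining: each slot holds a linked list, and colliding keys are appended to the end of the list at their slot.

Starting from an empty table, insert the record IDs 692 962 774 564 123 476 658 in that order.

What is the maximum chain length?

Insert 692: h=0, bucket 0 empty -> new chain.
Insert 962: h=2, bucket 2 empty -> new chain.
Insert 774: h=6, bucket 6 empty -> new chain.
Insert 564: h=0, bucket 0 nonempty -> append to chain.
Insert 123: h=5, bucket 5 empty -> new chain.
Insert 476: h=0, bucket 0 nonempty -> append to chain.
Insert 658: h=2, bucket 2 nonempty -> append to chain.
Final buckets:
0: 692 -> 564 -> 476
1: _
2: 962 -> 658
3: _
4: _
5: 123
6: 774
7: _

3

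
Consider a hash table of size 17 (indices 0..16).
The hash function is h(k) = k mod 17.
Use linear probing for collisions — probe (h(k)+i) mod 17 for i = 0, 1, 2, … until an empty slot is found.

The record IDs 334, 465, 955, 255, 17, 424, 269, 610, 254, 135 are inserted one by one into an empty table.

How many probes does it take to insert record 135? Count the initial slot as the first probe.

334 hashes to 11; slot 11 is free → place at 11.
465 hashes to 6; slot 6 is free → place at 6.
955 hashes to 3; slot 3 is free → place at 3.
255 hashes to 0; slot 0 is free → place at 0.
17 hashes to 0; 0 taken → place at 1.
424 hashes to 16; slot 16 is free → place at 16.
269 hashes to 14; slot 14 is free → place at 14.
610 hashes to 15; slot 15 is free → place at 15.
254 hashes to 16; 16,0,1 taken → place at 2.
135 hashes to 16; 16,0,1,2,3 taken → place at 4.
Table: [255, 17, 254, 955, 135, -, 465, -, -, -, -, 334, -, -, 269, 610, 424]

6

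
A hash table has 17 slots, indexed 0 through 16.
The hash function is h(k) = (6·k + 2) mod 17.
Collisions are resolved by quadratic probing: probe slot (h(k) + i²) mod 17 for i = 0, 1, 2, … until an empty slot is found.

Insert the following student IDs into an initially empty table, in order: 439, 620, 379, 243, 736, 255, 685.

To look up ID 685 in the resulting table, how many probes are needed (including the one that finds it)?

5

439: h=1 → slot 1
620: h=16 → slot 16
379: h=15 → slot 15
243: h=15, probe 15,16,2 → slot 2
736: h=15, probe 15,16,2,7 → slot 7
255: h=2, probe 2,3 → slot 3
685: h=15, probe 15,16,2,7,14 → slot 14
Table: [∅, 439, 243, 255, ∅, ∅, ∅, 736, ∅, ∅, ∅, ∅, ∅, ∅, 685, 379, 620]
Lookup 685: h=15, probe 15,16,2,7,14 → found at 14.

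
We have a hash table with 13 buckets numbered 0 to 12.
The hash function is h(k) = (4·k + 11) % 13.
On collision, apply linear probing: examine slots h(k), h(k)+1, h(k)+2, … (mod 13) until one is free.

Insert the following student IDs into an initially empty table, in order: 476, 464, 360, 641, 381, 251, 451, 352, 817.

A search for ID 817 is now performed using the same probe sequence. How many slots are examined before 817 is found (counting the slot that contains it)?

476: h=4 -> slot 4
464: h=8 -> slot 8
360: h=8, probe 8,9 -> slot 9
641: h=1 -> slot 1
381: h=1, probe 1,2 -> slot 2
251: h=1, probe 1,2,3 -> slot 3
451: h=8, probe 8,9,10 -> slot 10
352: h=2, probe 2,3,4,5 -> slot 5
817: h=3, probe 3,4,5,6 -> slot 6
Table: [_, 641, 381, 251, 476, 352, 817, _, 464, 360, 451, _, _]
Lookup 817: h=3, probe 3,4,5,6 → found at 6.

4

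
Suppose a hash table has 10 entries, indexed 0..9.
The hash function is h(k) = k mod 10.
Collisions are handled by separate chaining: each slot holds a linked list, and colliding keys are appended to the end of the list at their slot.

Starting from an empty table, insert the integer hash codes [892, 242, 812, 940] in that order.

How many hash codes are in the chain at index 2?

3

892 → bucket 2
242 → bucket 2 (collision)
812 → bucket 2 (collision)
940 → bucket 0
Final buckets:
0: 940
1: —
2: 892 -> 242 -> 812
3: —
4: —
5: —
6: —
7: —
8: —
9: —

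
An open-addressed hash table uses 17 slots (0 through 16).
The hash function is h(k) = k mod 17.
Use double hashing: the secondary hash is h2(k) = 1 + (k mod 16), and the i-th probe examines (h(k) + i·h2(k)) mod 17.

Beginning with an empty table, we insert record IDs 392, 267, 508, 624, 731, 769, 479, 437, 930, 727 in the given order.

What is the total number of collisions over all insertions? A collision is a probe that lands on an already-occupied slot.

392: h=1 => slot 1
267: h=12 => slot 12
508: h=15 => slot 15
624: h=12, h2=1, probe 12,13 => slot 13
731: h=0 => slot 0
769: h=4 => slot 4
479: h=3 => slot 3
437: h=12, h2=6, probe 12,1,7 => slot 7
930: h=12, h2=3, probe 12,15,1,4,7,10 => slot 10
727: h=13, h2=8, probe 13,4,12,3,11 => slot 11
Table: [731, 392, —, 479, 769, —, —, 437, —, —, 930, 727, 267, 624, —, 508, —]

12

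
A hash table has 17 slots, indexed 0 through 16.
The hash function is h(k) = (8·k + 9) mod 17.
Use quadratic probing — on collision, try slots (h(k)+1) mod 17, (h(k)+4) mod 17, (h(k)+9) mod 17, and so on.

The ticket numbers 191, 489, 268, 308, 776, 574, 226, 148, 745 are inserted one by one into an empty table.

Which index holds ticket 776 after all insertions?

13

Insert 191: h=7, slot 7 empty → index 7.
Insert 489: h=11, slot 11 empty → index 11.
Insert 268: h=11, slot 11 occupied → index 12.
Insert 308: h=8, slot 8 empty → index 8.
Insert 776: h=12, slot 12 occupied → index 13.
Insert 574: h=11, slots 11,12 occupied → index 15.
Insert 226: h=15, slot 15 occupied → index 16.
Insert 148: h=3, slot 3 empty → index 3.
Insert 745: h=2, slot 2 empty → index 2.
Table: [∅, ∅, 745, 148, ∅, ∅, ∅, 191, 308, ∅, ∅, 489, 268, 776, ∅, 574, 226]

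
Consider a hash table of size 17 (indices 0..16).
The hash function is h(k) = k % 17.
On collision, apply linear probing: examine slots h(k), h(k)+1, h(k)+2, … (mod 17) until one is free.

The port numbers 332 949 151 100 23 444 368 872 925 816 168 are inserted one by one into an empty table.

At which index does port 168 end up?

332 hashes to 9; slot 9 is free → place at 9.
949 hashes to 14; slot 14 is free → place at 14.
151 hashes to 15; slot 15 is free → place at 15.
100 hashes to 15; 15 taken → place at 16.
23 hashes to 6; slot 6 is free → place at 6.
444 hashes to 2; slot 2 is free → place at 2.
368 hashes to 11; slot 11 is free → place at 11.
872 hashes to 5; slot 5 is free → place at 5.
925 hashes to 7; slot 7 is free → place at 7.
816 hashes to 0; slot 0 is free → place at 0.
168 hashes to 15; 15,16,0 taken → place at 1.
Table: [816, 168, 444, ∅, ∅, 872, 23, 925, ∅, 332, ∅, 368, ∅, ∅, 949, 151, 100]

1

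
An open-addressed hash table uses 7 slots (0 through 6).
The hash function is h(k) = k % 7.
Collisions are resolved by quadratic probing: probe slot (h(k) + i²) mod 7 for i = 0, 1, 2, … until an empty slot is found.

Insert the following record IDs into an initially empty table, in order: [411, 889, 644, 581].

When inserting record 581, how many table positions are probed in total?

3

Insert 411: h=5, slot 5 empty => index 5.
Insert 889: h=0, slot 0 empty => index 0.
Insert 644: h=0, slot 0 occupied => index 1.
Insert 581: h=0, slots 0,1 occupied => index 4.
Table: [889, 644, -, -, 581, 411, -]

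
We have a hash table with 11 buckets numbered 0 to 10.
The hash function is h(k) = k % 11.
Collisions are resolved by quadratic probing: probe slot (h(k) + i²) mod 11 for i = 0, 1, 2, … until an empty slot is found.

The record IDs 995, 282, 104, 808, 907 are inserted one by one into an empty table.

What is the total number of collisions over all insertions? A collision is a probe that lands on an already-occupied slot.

6

Insert 995: h=5, slot 5 empty -> index 5.
Insert 282: h=7, slot 7 empty -> index 7.
Insert 104: h=5, slot 5 occupied -> index 6.
Insert 808: h=5, slots 5,6 occupied -> index 9.
Insert 907: h=5, slots 5,6,9 occupied -> index 3.
Table: [., ., ., 907, ., 995, 104, 282, ., 808, .]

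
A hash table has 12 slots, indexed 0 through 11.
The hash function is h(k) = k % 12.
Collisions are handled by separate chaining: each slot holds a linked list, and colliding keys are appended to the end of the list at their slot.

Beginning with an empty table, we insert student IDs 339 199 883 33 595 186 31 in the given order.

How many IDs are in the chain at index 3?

1

Insert 339: h=3, bucket 3 empty → new chain.
Insert 199: h=7, bucket 7 empty → new chain.
Insert 883: h=7, bucket 7 nonempty → append to chain.
Insert 33: h=9, bucket 9 empty → new chain.
Insert 595: h=7, bucket 7 nonempty → append to chain.
Insert 186: h=6, bucket 6 empty → new chain.
Insert 31: h=7, bucket 7 nonempty → append to chain.
Final buckets:
0: -
1: -
2: -
3: 339
4: -
5: -
6: 186
7: 199 -> 883 -> 595 -> 31
8: -
9: 33
10: -
11: -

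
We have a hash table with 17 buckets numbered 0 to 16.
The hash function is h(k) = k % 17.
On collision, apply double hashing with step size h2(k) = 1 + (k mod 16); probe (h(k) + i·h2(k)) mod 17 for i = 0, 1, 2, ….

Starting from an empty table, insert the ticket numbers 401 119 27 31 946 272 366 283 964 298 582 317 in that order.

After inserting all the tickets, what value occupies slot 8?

401 hashes to 10; slot 10 is free → place at 10.
119 hashes to 0; slot 0 is free → place at 0.
27 hashes to 10, h2=12; 10 taken → place at 5.
31 hashes to 14; slot 14 is free → place at 14.
946 hashes to 11; slot 11 is free → place at 11.
272 hashes to 0, h2=1; 0 taken → place at 1.
366 hashes to 9; slot 9 is free → place at 9.
283 hashes to 11, h2=12; 11 taken → place at 6.
964 hashes to 12; slot 12 is free → place at 12.
298 hashes to 9, h2=11; 9 taken → place at 3.
582 hashes to 4; slot 4 is free → place at 4.
317 hashes to 11, h2=14; 11 taken → place at 8.
Table: [119, 272, -, 298, 582, 27, 283, -, 317, 366, 401, 946, 964, -, 31, -, -]

317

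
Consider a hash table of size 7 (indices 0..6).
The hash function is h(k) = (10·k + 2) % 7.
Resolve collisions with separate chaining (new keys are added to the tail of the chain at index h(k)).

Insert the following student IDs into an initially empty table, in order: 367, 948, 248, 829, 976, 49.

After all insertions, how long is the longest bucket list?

5

Insert 367: h=4, bucket 4 empty -> new chain.
Insert 948: h=4, bucket 4 nonempty -> append to chain.
Insert 248: h=4, bucket 4 nonempty -> append to chain.
Insert 829: h=4, bucket 4 nonempty -> append to chain.
Insert 976: h=4, bucket 4 nonempty -> append to chain.
Insert 49: h=2, bucket 2 empty -> new chain.
Final buckets:
0: -
1: -
2: 49
3: -
4: 367 -> 948 -> 248 -> 829 -> 976
5: -
6: -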